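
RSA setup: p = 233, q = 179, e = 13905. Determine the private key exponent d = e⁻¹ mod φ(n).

φ(n) = (p−1)(q−1) = 232·178 = 41296.
Need d with 13905·d ≡ 1 (mod 41296). Apply the extended Euclidean algorithm:
41296 = 2×13905 + 13486
13905 = 1×13486 + 419
13486 = 32×419 + 78
419 = 5×78 + 29
78 = 2×29 + 20
29 = 1×20 + 9
20 = 2×9 + 2
9 = 4×2 + 1
2 = 2×1 + 0
Back-substitute:
1 = 9 − 4·2
1 = −4·20 + 9·9
1 = 9·29 − 13·20
1 = −13·78 + 35·29
1 = 35·419 − 188·78
1 = −188·13486 + 6051·419
1 = 6051·13905 − 6239·13486
1 = −6239·41296 + 18529·13905
So 13905·18529 ≡ 1 (mod 41296), hence d = 18529.

18529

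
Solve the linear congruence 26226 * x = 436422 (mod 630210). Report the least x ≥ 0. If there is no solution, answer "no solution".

57232

First find gcd(26226, 630210):
630210 = 24·26226 + 786
26226 = 33·786 + 288
786 = 2·288 + 210
288 = 1·210 + 78
210 = 2·78 + 54
78 = 1·54 + 24
54 = 2·24 + 6
24 = 4·6 + 0
gcd = 6 and 6 | 436422, so solutions exist. Divide through by 6: 4371x ≡ 72737 (mod 105035).
Now find 4371⁻¹ mod 105035:
105035 = 24*4371 + 131
4371 = 33*131 + 48
131 = 2*48 + 35
48 = 1*35 + 13
35 = 2*13 + 9
13 = 1*9 + 4
9 = 2*4 + 1
4 = 4*1 + 0
Back-substitute:
1 = 9 − 2·4
1 = −2·13 + 3·9
1 = 3·35 − 8·13
1 = −8·48 + 11·35
1 = 11·131 − 30·48
1 = −30·4371 + 1001·131
1 = 1001·105035 − 24054·4371
So 4371·(-24054) ≡ 1 (mod 105035), i.e. 4371⁻¹ ≡ 80981.
Then x ≡ 80981·72737 ≡ 57232 (mod 105035); the smallest non-negative solution is x = 57232.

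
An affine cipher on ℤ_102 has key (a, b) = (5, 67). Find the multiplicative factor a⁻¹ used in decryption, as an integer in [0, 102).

41

Apply the Euclidean algorithm to 102 and 5:
102 = 20·5 + 2
5 = 2·2 + 1
2 = 2·1 + 0
Since gcd(5, 102) = 1, back-substitute to write 1 as a combination:
1 = 5 − 2·2
1 = −2·102 + 41·5
So 5·41 ≡ 1 (mod 102).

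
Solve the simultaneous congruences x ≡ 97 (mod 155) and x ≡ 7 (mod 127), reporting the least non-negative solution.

Write x = 97 + 155·k. Then 155·k ≡ 7 − 97 ≡ 37 (mod 127).
Need 155⁻¹ mod 127. Extended Euclid on (127, 28):
127 = 4×28 + 15
28 = 1×15 + 13
15 = 1×13 + 2
13 = 6×2 + 1
2 = 2×1 + 0
Back-substitute:
1 = 13 − 6·2
1 = −6·15 + 7·13
1 = 7·28 − 13·15
1 = −13·127 + 59·28
155⁻¹ ≡ 59 (mod 127), so k ≡ 59·37 ≡ 24 (mod 127).
x = 97 + 155·24 = 3817.

3817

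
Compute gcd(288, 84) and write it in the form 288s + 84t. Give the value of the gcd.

12

Repeated division:
288 = 3·84 + 36
84 = 2·36 + 12
36 = 3·12 + 0
gcd(288, 84) = 12.
Express as a combination:
12 = 84 − 2·36
12 = −2·288 + 7·84
So 12 = (-2)·288 + (7)·84.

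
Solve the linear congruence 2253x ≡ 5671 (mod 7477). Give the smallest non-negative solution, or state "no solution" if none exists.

7068

First find gcd(2253, 7477):
7477 = 3×2253 + 718
2253 = 3×718 + 99
718 = 7×99 + 25
99 = 3×25 + 24
25 = 1×24 + 1
24 = 24×1 + 0
gcd = 1, so a unique solution mod 7477 exists.
Back-substitute for the Bézout coefficients:
1 = 25 − 24
1 = −99 + 4·25
1 = 4·718 − 29·99
1 = −29·2253 + 91·718
1 = 91·7477 − 302·2253
So 2253·(-302) ≡ 1 (mod 7477), giving 2253⁻¹ ≡ 7175.
x ≡ 2253⁻¹·5671 ≡ 7175·5671 ≡ 7068 (mod 7477).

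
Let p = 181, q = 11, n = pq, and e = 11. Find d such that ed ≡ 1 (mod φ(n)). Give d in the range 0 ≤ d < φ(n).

φ(n) = (p−1)(q−1) = 180·10 = 1800.
Need d with 11·d ≡ 1 (mod 1800). Apply the extended Euclidean algorithm:
1800 = 163*11 + 7
11 = 1*7 + 4
7 = 1*4 + 3
4 = 1*3 + 1
3 = 3*1 + 0
Back-substitute:
1 = 4 − 3
1 = −7 + 2·4
1 = 2·11 − 3·7
1 = −3·1800 + 491·11
So 11·491 ≡ 1 (mod 1800), hence d = 491.

491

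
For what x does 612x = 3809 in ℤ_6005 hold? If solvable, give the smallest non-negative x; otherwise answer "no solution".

3882

First find gcd(612, 6005):
6005 = 9×612 + 497
612 = 1×497 + 115
497 = 4×115 + 37
115 = 3×37 + 4
37 = 9×4 + 1
4 = 4×1 + 0
gcd = 1, so a unique solution mod 6005 exists.
Back-substitute for the Bézout coefficients:
1 = 37 − 9·4
1 = −9·115 + 28·37
1 = 28·497 − 121·115
1 = −121·612 + 149·497
1 = 149·6005 − 1462·612
So 612·(-1462) ≡ 1 (mod 6005), giving 612⁻¹ ≡ 4543.
x ≡ 612⁻¹·3809 ≡ 4543·3809 ≡ 3882 (mod 6005).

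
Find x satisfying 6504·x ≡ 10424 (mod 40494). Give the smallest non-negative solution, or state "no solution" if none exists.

no solution

gcd(6504, 40494):
40494 = 6·6504 + 1470
6504 = 4·1470 + 624
1470 = 2·624 + 222
624 = 2·222 + 180
222 = 1·180 + 42
180 = 4·42 + 12
42 = 3·12 + 6
12 = 2·6 + 0
gcd = 6, but 6 ∤ 10424, so the congruence has no solution.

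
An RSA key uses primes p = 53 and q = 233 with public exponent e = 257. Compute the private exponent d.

5633

φ(n) = (p−1)(q−1) = 52·232 = 12064.
Need d with 257·d ≡ 1 (mod 12064). Apply the extended Euclidean algorithm:
12064 = 46×257 + 242
257 = 1×242 + 15
242 = 16×15 + 2
15 = 7×2 + 1
2 = 2×1 + 0
Back-substitute:
1 = 15 − 7·2
1 = −7·242 + 113·15
1 = 113·257 − 120·242
1 = −120·12064 + 5633·257
So 257·5633 ≡ 1 (mod 12064), hence d = 5633.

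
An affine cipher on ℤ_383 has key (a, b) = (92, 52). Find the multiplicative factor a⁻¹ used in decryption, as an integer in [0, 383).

Apply the Euclidean algorithm to 383 and 92:
383 = 4·92 + 15
92 = 6·15 + 2
15 = 7·2 + 1
2 = 2·1 + 0
Since gcd(92, 383) = 1, back-substitute to write 1 as a combination:
1 = 15 − 7·2
1 = −7·92 + 43·15
1 = 43·383 − 179·92
Thus 92·(-179) ≡ 1 (mod 383); reducing, -179 mod 383 = 204.

204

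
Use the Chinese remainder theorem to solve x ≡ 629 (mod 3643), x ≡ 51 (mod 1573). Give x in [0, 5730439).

Write x = 629 + 3643·k. Then 3643·k ≡ 51 − 629 ≡ 995 (mod 1573).
Need 3643⁻¹ mod 1573. Extended Euclid on (1573, 497):
1573 = 3×497 + 82
497 = 6×82 + 5
82 = 16×5 + 2
5 = 2×2 + 1
2 = 2×1 + 0
Back-substitute:
1 = 5 − 2·2
1 = −2·82 + 33·5
1 = 33·497 − 200·82
1 = −200·1573 + 633·497
3643⁻¹ ≡ 633 (mod 1573), so k ≡ 633·995 ≡ 635 (mod 1573).
x = 629 + 3643·635 = 2313934.

2313934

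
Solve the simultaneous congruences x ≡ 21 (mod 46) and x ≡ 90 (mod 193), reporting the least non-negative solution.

Write x = 21 + 46·k. Then 46·k ≡ 90 − 21 ≡ 69 (mod 193).
Need 46⁻¹ mod 193. Extended Euclid on (193, 46):
193 = 4×46 + 9
46 = 5×9 + 1
9 = 9×1 + 0
Back-substitute:
1 = 46 − 5·9
1 = −5·193 + 21·46
46⁻¹ ≡ 21 (mod 193), so k ≡ 21·69 ≡ 98 (mod 193).
x = 21 + 46·98 = 4529.

4529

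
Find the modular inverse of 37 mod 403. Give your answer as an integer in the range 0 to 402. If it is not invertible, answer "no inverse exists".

305

Extended Euclidean algorithm:
403 = 10·37 + 33
37 = 1·33 + 4
33 = 8·4 + 1
4 = 4·1 + 0
gcd = 1, so the inverse exists. Back-substitute:
1 = 33 − 8·4
1 = −8·37 + 9·33
1 = 9·403 − 98·37
Hence 37⁻¹ ≡ -98 ≡ 305 (mod 403).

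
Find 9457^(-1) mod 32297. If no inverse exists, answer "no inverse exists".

Extended Euclidean algorithm:
32297 = 3*9457 + 3926
9457 = 2*3926 + 1605
3926 = 2*1605 + 716
1605 = 2*716 + 173
716 = 4*173 + 24
173 = 7*24 + 5
24 = 4*5 + 4
5 = 1*4 + 1
4 = 4*1 + 0
The gcd is 1. Working backward:
1 = 5 − 4
1 = −24 + 5·5
1 = 5·173 − 36·24
1 = −36·716 + 149·173
1 = 149·1605 − 334·716
1 = −334·3926 + 817·1605
1 = 817·9457 − 1968·3926
1 = −1968·32297 + 6721·9457
So 9457·6721 ≡ 1 (mod 32297).

6721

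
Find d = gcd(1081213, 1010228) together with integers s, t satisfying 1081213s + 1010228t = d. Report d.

Apply Euclid's algorithm to 1081213 and 1010228:
1081213 = 1×1010228 + 70985
1010228 = 14×70985 + 16438
70985 = 4×16438 + 5233
16438 = 3×5233 + 739
5233 = 7×739 + 60
739 = 12×60 + 19
60 = 3×19 + 3
19 = 6×3 + 1
3 = 3×1 + 0
gcd(1081213, 1010228) = 1.
Back-substituting:
1 = 19 − 6·3
1 = −6·60 + 19·19
1 = 19·739 − 234·60
1 = −234·5233 + 1657·739
1 = 1657·16438 − 5205·5233
1 = −5205·70985 + 22477·16438
1 = 22477·1010228 − 319883·70985
1 = −319883·1081213 + 342360·1010228
So 1 = (-319883)·1081213 + (342360)·1010228.

1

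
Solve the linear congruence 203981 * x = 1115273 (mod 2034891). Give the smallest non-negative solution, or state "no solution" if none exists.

612445

First find gcd(203981, 2034891):
2034891 = 9*203981 + 199062
203981 = 1*199062 + 4919
199062 = 40*4919 + 2302
4919 = 2*2302 + 315
2302 = 7*315 + 97
315 = 3*97 + 24
97 = 4*24 + 1
24 = 24*1 + 0
gcd = 1, so a unique solution mod 2034891 exists.
Back-substitute for the Bézout coefficients:
1 = 97 − 4·24
1 = −4·315 + 13·97
1 = 13·2302 − 95·315
1 = −95·4919 + 203·2302
1 = 203·199062 − 8215·4919
1 = −8215·203981 + 8418·199062
1 = 8418·2034891 − 83977·203981
So 203981·(-83977) ≡ 1 (mod 2034891), giving 203981⁻¹ ≡ 1950914.
x ≡ 203981⁻¹·1115273 ≡ 1950914·1115273 ≡ 612445 (mod 2034891).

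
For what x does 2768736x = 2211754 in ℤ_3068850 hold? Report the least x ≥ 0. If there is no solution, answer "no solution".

no solution

gcd(2768736, 3068850):
3068850 = 1×2768736 + 300114
2768736 = 9×300114 + 67710
300114 = 4×67710 + 29274
67710 = 2×29274 + 9162
29274 = 3×9162 + 1788
9162 = 5×1788 + 222
1788 = 8×222 + 12
222 = 18×12 + 6
12 = 2×6 + 0
gcd = 6, but 6 ∤ 2211754, so the congruence has no solution.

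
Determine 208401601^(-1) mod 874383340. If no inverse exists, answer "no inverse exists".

gcd(874383340, 208401601) by repeated division:
874383340 = 4*208401601 + 40776936
208401601 = 5*40776936 + 4516921
40776936 = 9*4516921 + 124647
4516921 = 36*124647 + 29629
124647 = 4*29629 + 6131
29629 = 4*6131 + 5105
6131 = 1*5105 + 1026
5105 = 4*1026 + 1001
1026 = 1*1001 + 25
1001 = 40*25 + 1
25 = 25*1 + 0
gcd = 1, so the inverse exists. Back-substitute:
1 = 1001 − 40·25
1 = −40·1026 + 41·1001
1 = 41·5105 − 204·1026
1 = −204·6131 + 245·5105
1 = 245·29629 − 1184·6131
1 = −1184·124647 + 4981·29629
1 = 4981·4516921 − 180500·124647
1 = −180500·40776936 + 1629481·4516921
1 = 1629481·208401601 − 8327905·40776936
1 = −8327905·874383340 + 34941101·208401601
So 208401601·34941101 ≡ 1 (mod 874383340).

34941101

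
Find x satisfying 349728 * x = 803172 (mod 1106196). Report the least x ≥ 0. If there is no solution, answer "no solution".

First find gcd(349728, 1106196):
1106196 = 3×349728 + 57012
349728 = 6×57012 + 7656
57012 = 7×7656 + 3420
7656 = 2×3420 + 816
3420 = 4×816 + 156
816 = 5×156 + 36
156 = 4×36 + 12
36 = 3×12 + 0
gcd = 12 and 12 | 803172, so solutions exist. Divide through by 12: 29144x ≡ 66931 (mod 92183).
Now find 29144⁻¹ mod 92183:
92183 = 3×29144 + 4751
29144 = 6×4751 + 638
4751 = 7×638 + 285
638 = 2×285 + 68
285 = 4×68 + 13
68 = 5×13 + 3
13 = 4×3 + 1
3 = 3×1 + 0
Back-substitute:
1 = 13 − 4·3
1 = −4·68 + 21·13
1 = 21·285 − 88·68
1 = −88·638 + 197·285
1 = 197·4751 − 1467·638
1 = −1467·29144 + 8999·4751
1 = 8999·92183 − 28464·29144
So 29144·(-28464) ≡ 1 (mod 92183), i.e. 29144⁻¹ ≡ 63719.
Then x ≡ 63719·66931 ≡ 22077 (mod 92183); the smallest non-negative solution is x = 22077.

22077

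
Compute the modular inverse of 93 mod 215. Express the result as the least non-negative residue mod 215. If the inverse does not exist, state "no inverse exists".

Run Euclid on (215, 93):
215 = 2·93 + 29
93 = 3·29 + 6
29 = 4·6 + 5
6 = 1·5 + 1
5 = 5·1 + 0
The gcd is 1. Working backward:
1 = 6 − 5
1 = −29 + 5·6
1 = 5·93 − 16·29
1 = −16·215 + 37·93
So 93·37 ≡ 1 (mod 215).

37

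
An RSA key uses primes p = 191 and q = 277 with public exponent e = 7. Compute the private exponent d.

14983

φ(n) = (p−1)(q−1) = 190·276 = 52440.
Need d with 7·d ≡ 1 (mod 52440). Apply the extended Euclidean algorithm:
52440 = 7491·7 + 3
7 = 2·3 + 1
3 = 3·1 + 0
Back-substitute:
1 = 7 − 2·3
1 = −2·52440 + 14983·7
So 7·14983 ≡ 1 (mod 52440), hence d = 14983.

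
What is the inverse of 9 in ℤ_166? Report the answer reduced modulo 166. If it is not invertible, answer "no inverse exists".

gcd(166, 9) by repeated division:
166 = 18×9 + 4
9 = 2×4 + 1
4 = 4×1 + 0
Since gcd(9, 166) = 1, back-substitute to write 1 as a combination:
1 = 9 − 2·4
1 = −2·166 + 37·9
So 9·37 ≡ 1 (mod 166).

37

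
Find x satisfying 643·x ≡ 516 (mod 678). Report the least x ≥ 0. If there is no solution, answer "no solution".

First find gcd(643, 678):
678 = 1*643 + 35
643 = 18*35 + 13
35 = 2*13 + 9
13 = 1*9 + 4
9 = 2*4 + 1
4 = 4*1 + 0
gcd = 1, so a unique solution mod 678 exists.
Back-substitute for the Bézout coefficients:
1 = 9 − 2·4
1 = −2·13 + 3·9
1 = 3·35 − 8·13
1 = −8·643 + 147·35
1 = 147·678 − 155·643
So 643·(-155) ≡ 1 (mod 678), giving 643⁻¹ ≡ 523.
x ≡ 643⁻¹·516 ≡ 523·516 ≡ 24 (mod 678).

24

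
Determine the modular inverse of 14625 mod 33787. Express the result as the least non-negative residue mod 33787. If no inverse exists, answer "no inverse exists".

Compute gcd(14625, 33787):
33787 = 2×14625 + 4537
14625 = 3×4537 + 1014
4537 = 4×1014 + 481
1014 = 2×481 + 52
481 = 9×52 + 13
52 = 4×13 + 0
Since gcd = 13 > 1, 14625 is not a unit mod 33787.

no inverse exists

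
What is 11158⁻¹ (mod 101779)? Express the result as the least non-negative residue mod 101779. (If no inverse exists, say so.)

gcd(101779, 11158) by repeated division:
101779 = 9·11158 + 1357
11158 = 8·1357 + 302
1357 = 4·302 + 149
302 = 2·149 + 4
149 = 37·4 + 1
4 = 4·1 + 0
gcd = 1, so the inverse exists. Back-substitute:
1 = 149 − 37·4
1 = −37·302 + 75·149
1 = 75·1357 − 337·302
1 = −337·11158 + 2771·1357
1 = 2771·101779 − 25276·11158
So 11158·(-25276) ≡ 1 (mod 101779), and -25276 ≡ 76503 (mod 101779).

76503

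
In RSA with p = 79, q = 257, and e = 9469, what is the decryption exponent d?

10837

φ(n) = (p−1)(q−1) = 78·256 = 19968.
Need d with 9469·d ≡ 1 (mod 19968). Apply the extended Euclidean algorithm:
19968 = 2·9469 + 1030
9469 = 9·1030 + 199
1030 = 5·199 + 35
199 = 5·35 + 24
35 = 1·24 + 11
24 = 2·11 + 2
11 = 5·2 + 1
2 = 2·1 + 0
Back-substitute:
1 = 11 − 5·2
1 = −5·24 + 11·11
1 = 11·35 − 16·24
1 = −16·199 + 91·35
1 = 91·1030 − 471·199
1 = −471·9469 + 4330·1030
1 = 4330·19968 − 9131·9469
So 9469·(-9131) ≡ 1 (mod 19968), hence d ≡ -9131 ≡ 10837 (mod 19968).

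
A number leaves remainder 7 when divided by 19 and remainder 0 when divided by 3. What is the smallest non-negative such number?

Write x = 7 + 19·k. Then 19·k ≡ 0 − 7 ≡ 2 (mod 3).
Need 19⁻¹ mod 3. Extended Euclid on (3, 1):
3 = 3*1 + 0
19⁻¹ ≡ 1 (mod 3), so k ≡ 1·2 ≡ 2 (mod 3).
x = 7 + 19·2 = 45.

45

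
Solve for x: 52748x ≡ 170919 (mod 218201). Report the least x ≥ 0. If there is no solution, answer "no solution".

183510

First find gcd(52748, 218201):
218201 = 4·52748 + 7209
52748 = 7·7209 + 2285
7209 = 3·2285 + 354
2285 = 6·354 + 161
354 = 2·161 + 32
161 = 5·32 + 1
32 = 32·1 + 0
gcd = 1, so a unique solution mod 218201 exists.
Back-substitute for the Bézout coefficients:
1 = 161 − 5·32
1 = −5·354 + 11·161
1 = 11·2285 − 71·354
1 = −71·7209 + 224·2285
1 = 224·52748 − 1639·7209
1 = −1639·218201 + 6780·52748
So 52748·(6780) ≡ 1 (mod 218201), giving 52748⁻¹ ≡ 6780.
x ≡ 52748⁻¹·170919 ≡ 6780·170919 ≡ 183510 (mod 218201).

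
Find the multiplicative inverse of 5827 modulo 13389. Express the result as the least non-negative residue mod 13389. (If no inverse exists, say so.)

Run Euclid on (13389, 5827):
13389 = 2×5827 + 1735
5827 = 3×1735 + 622
1735 = 2×622 + 491
622 = 1×491 + 131
491 = 3×131 + 98
131 = 1×98 + 33
98 = 2×33 + 32
33 = 1×32 + 1
32 = 32×1 + 0
Since gcd(5827, 13389) = 1, back-substitute to write 1 as a combination:
1 = 33 − 32
1 = −98 + 3·33
1 = 3·131 − 4·98
1 = −4·491 + 15·131
1 = 15·622 − 19·491
1 = −19·1735 + 53·622
1 = 53·5827 − 178·1735
1 = −178·13389 + 409·5827
So 5827·409 ≡ 1 (mod 13389).

409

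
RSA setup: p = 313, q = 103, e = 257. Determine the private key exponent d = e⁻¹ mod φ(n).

φ(n) = (p−1)(q−1) = 312·102 = 31824.
Need d with 257·d ≡ 1 (mod 31824). Apply the extended Euclidean algorithm:
31824 = 123*257 + 213
257 = 1*213 + 44
213 = 4*44 + 37
44 = 1*37 + 7
37 = 5*7 + 2
7 = 3*2 + 1
2 = 2*1 + 0
Back-substitute:
1 = 7 − 3·2
1 = −3·37 + 16·7
1 = 16·44 − 19·37
1 = −19·213 + 92·44
1 = 92·257 − 111·213
1 = −111·31824 + 13745·257
So 257·13745 ≡ 1 (mod 31824), hence d = 13745.

13745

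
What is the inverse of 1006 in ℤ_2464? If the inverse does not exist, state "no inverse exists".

no inverse exists

Euclidean algorithm on 2464, 1006:
2464 = 2×1006 + 452
1006 = 2×452 + 102
452 = 4×102 + 44
102 = 2×44 + 14
44 = 3×14 + 2
14 = 7×2 + 0
Since gcd = 2 > 1, 1006 is not a unit mod 2464.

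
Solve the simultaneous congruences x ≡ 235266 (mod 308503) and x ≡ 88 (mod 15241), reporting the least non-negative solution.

Write x = 235266 + 308503·k. Then 308503·k ≡ 88 − 235266 ≡ 8678 (mod 15241).
Need 308503⁻¹ mod 15241. Extended Euclid on (15241, 3683):
15241 = 4*3683 + 509
3683 = 7*509 + 120
509 = 4*120 + 29
120 = 4*29 + 4
29 = 7*4 + 1
4 = 4*1 + 0
Back-substitute:
1 = 29 − 7·4
1 = −7·120 + 29·29
1 = 29·509 − 123·120
1 = −123·3683 + 890·509
1 = 890·15241 − 3683·3683
308503⁻¹ ≡ 11558 (mod 15241), so k ≡ 11558·8678 ≡ 14544 (mod 15241).
x = 235266 + 308503·14544 = 4487102898.

4487102898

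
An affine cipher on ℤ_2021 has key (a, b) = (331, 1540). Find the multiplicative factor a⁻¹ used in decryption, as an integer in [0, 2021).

Run Euclid on (2021, 331):
2021 = 6·331 + 35
331 = 9·35 + 16
35 = 2·16 + 3
16 = 5·3 + 1
3 = 3·1 + 0
Since gcd(331, 2021) = 1, back-substitute to write 1 as a combination:
1 = 16 − 5·3
1 = −5·35 + 11·16
1 = 11·331 − 104·35
1 = −104·2021 + 635·331
So 331·635 ≡ 1 (mod 2021).

635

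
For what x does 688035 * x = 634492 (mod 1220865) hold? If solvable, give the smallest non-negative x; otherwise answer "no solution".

no solution

gcd(688035, 1220865):
1220865 = 1·688035 + 532830
688035 = 1·532830 + 155205
532830 = 3·155205 + 67215
155205 = 2·67215 + 20775
67215 = 3·20775 + 4890
20775 = 4·4890 + 1215
4890 = 4·1215 + 30
1215 = 40·30 + 15
30 = 2·15 + 0
gcd = 15, but 15 ∤ 634492, so the congruence has no solution.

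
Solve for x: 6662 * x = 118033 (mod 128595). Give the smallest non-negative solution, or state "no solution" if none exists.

51614

First find gcd(6662, 128595):
128595 = 19·6662 + 2017
6662 = 3·2017 + 611
2017 = 3·611 + 184
611 = 3·184 + 59
184 = 3·59 + 7
59 = 8·7 + 3
7 = 2·3 + 1
3 = 3·1 + 0
gcd = 1, so a unique solution mod 128595 exists.
Back-substitute for the Bézout coefficients:
1 = 7 − 2·3
1 = −2·59 + 17·7
1 = 17·184 − 53·59
1 = −53·611 + 176·184
1 = 176·2017 − 581·611
1 = −581·6662 + 1919·2017
1 = 1919·128595 − 37042·6662
So 6662·(-37042) ≡ 1 (mod 128595), giving 6662⁻¹ ≡ 91553.
x ≡ 6662⁻¹·118033 ≡ 91553·118033 ≡ 51614 (mod 128595).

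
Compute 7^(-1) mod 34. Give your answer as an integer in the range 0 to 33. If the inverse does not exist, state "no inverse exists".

5

Run Euclid on (34, 7):
34 = 4*7 + 6
7 = 1*6 + 1
6 = 6*1 + 0
Since gcd(7, 34) = 1, back-substitute to write 1 as a combination:
1 = 7 − 6
1 = −34 + 5·7
So 7·5 ≡ 1 (mod 34).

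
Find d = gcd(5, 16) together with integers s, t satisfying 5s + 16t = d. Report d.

1

Euclidean algorithm:
16 = 3*5 + 1
5 = 5*1 + 0
gcd(5, 16) = 1.
Working backward:
1 = 16 − 3·5
So 1 = (1)·16 + (-3)·5.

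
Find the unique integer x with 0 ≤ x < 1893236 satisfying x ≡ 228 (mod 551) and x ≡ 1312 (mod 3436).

Write x = 228 + 551·k. Then 551·k ≡ 1312 − 228 ≡ 1084 (mod 3436).
Need 551⁻¹ mod 3436. Extended Euclid on (3436, 551):
3436 = 6×551 + 130
551 = 4×130 + 31
130 = 4×31 + 6
31 = 5×6 + 1
6 = 6×1 + 0
Back-substitute:
1 = 31 − 5·6
1 = −5·130 + 21·31
1 = 21·551 − 89·130
1 = −89·3436 + 555·551
551⁻¹ ≡ 555 (mod 3436), so k ≡ 555·1084 ≡ 320 (mod 3436).
x = 228 + 551·320 = 176548.

176548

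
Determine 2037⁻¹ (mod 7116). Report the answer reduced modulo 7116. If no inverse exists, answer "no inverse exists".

no inverse exists

Compute gcd(2037, 7116):
7116 = 3*2037 + 1005
2037 = 2*1005 + 27
1005 = 37*27 + 6
27 = 4*6 + 3
6 = 2*3 + 0
Since gcd = 3 > 1, 2037 is not a unit mod 7116.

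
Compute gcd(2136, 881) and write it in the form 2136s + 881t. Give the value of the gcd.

1

Repeated division:
2136 = 2·881 + 374
881 = 2·374 + 133
374 = 2·133 + 108
133 = 1·108 + 25
108 = 4·25 + 8
25 = 3·8 + 1
8 = 8·1 + 0
gcd(2136, 881) = 1.
Working backward:
1 = 25 − 3·8
1 = −3·108 + 13·25
1 = 13·133 − 16·108
1 = −16·374 + 45·133
1 = 45·881 − 106·374
1 = −106·2136 + 257·881
So 1 = (-106)·2136 + (257)·881.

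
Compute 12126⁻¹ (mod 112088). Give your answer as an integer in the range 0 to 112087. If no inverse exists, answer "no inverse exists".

no inverse exists

Compute gcd(12126, 112088):
112088 = 9×12126 + 2954
12126 = 4×2954 + 310
2954 = 9×310 + 164
310 = 1×164 + 146
164 = 1×146 + 18
146 = 8×18 + 2
18 = 9×2 + 0
The gcd is 2, not 1, hence no inverse exists.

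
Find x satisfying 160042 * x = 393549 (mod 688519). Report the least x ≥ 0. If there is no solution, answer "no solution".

323999

First find gcd(160042, 688519):
688519 = 4×160042 + 48351
160042 = 3×48351 + 14989
48351 = 3×14989 + 3384
14989 = 4×3384 + 1453
3384 = 2×1453 + 478
1453 = 3×478 + 19
478 = 25×19 + 3
19 = 6×3 + 1
3 = 3×1 + 0
gcd = 1, so a unique solution mod 688519 exists.
Back-substitute for the Bézout coefficients:
1 = 19 − 6·3
1 = −6·478 + 151·19
1 = 151·1453 − 459·478
1 = −459·3384 + 1069·1453
1 = 1069·14989 − 4735·3384
1 = −4735·48351 + 15274·14989
1 = 15274·160042 − 50557·48351
1 = −50557·688519 + 217502·160042
So 160042·(217502) ≡ 1 (mod 688519), giving 160042⁻¹ ≡ 217502.
x ≡ 160042⁻¹·393549 ≡ 217502·393549 ≡ 323999 (mod 688519).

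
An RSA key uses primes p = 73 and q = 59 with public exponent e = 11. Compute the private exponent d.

φ(n) = (p−1)(q−1) = 72·58 = 4176.
Need d with 11·d ≡ 1 (mod 4176). Apply the extended Euclidean algorithm:
4176 = 379×11 + 7
11 = 1×7 + 4
7 = 1×4 + 3
4 = 1×3 + 1
3 = 3×1 + 0
Back-substitute:
1 = 4 − 3
1 = −7 + 2·4
1 = 2·11 − 3·7
1 = −3·4176 + 1139·11
So 11·1139 ≡ 1 (mod 4176), hence d = 1139.

1139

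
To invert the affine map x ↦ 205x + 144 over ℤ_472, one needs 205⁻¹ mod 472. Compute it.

373

Run Euclid on (472, 205):
472 = 2*205 + 62
205 = 3*62 + 19
62 = 3*19 + 5
19 = 3*5 + 4
5 = 1*4 + 1
4 = 4*1 + 0
The gcd is 1. Working backward:
1 = 5 − 4
1 = −19 + 4·5
1 = 4·62 − 13·19
1 = −13·205 + 43·62
1 = 43·472 − 99·205
So 205·(-99) ≡ 1 (mod 472), and -99 ≡ 373 (mod 472).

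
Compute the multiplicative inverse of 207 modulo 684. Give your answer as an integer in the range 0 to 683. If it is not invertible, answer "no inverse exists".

Euclidean algorithm on 684, 207:
684 = 3·207 + 63
207 = 3·63 + 18
63 = 3·18 + 9
18 = 2·9 + 0
The gcd is 9, not 1, hence no inverse exists.

no inverse exists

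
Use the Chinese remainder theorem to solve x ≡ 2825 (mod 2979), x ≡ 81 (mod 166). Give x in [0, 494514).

306683

Write x = 2825 + 2979·k. Then 2979·k ≡ 81 − 2825 ≡ 78 (mod 166).
Need 2979⁻¹ mod 166. Extended Euclid on (166, 157):
166 = 1*157 + 9
157 = 17*9 + 4
9 = 2*4 + 1
4 = 4*1 + 0
Back-substitute:
1 = 9 − 2·4
1 = −2·157 + 35·9
1 = 35·166 − 37·157
2979⁻¹ ≡ 129 (mod 166), so k ≡ 129·78 ≡ 102 (mod 166).
x = 2825 + 2979·102 = 306683.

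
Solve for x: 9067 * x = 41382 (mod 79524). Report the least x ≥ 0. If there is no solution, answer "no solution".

First find gcd(9067, 79524):
79524 = 8×9067 + 6988
9067 = 1×6988 + 2079
6988 = 3×2079 + 751
2079 = 2×751 + 577
751 = 1×577 + 174
577 = 3×174 + 55
174 = 3×55 + 9
55 = 6×9 + 1
9 = 9×1 + 0
gcd = 1, so a unique solution mod 79524 exists.
Back-substitute for the Bézout coefficients:
1 = 55 − 6·9
1 = −6·174 + 19·55
1 = 19·577 − 63·174
1 = −63·751 + 82·577
1 = 82·2079 − 227·751
1 = −227·6988 + 763·2079
1 = 763·9067 − 990·6988
1 = −990·79524 + 8683·9067
So 9067·(8683) ≡ 1 (mod 79524), giving 9067⁻¹ ≡ 8683.
x ≡ 9067⁻¹·41382 ≡ 8683·41382 ≡ 30474 (mod 79524).

30474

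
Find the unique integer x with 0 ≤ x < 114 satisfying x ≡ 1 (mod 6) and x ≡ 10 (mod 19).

67

Write x = 1 + 6·k. Then 6·k ≡ 10 − 1 ≡ 9 (mod 19).
Need 6⁻¹ mod 19. Extended Euclid on (19, 6):
19 = 3·6 + 1
6 = 6·1 + 0
Back-substitute:
1 = 19 − 3·6
6⁻¹ ≡ 16 (mod 19), so k ≡ 16·9 ≡ 11 (mod 19).
x = 1 + 6·11 = 67.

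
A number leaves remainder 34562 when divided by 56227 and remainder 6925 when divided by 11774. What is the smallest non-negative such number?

471273049

Write x = 34562 + 56227·k. Then 56227·k ≡ 6925 − 34562 ≡ 7685 (mod 11774).
Need 56227⁻¹ mod 11774. Extended Euclid on (11774, 9131):
11774 = 1×9131 + 2643
9131 = 3×2643 + 1202
2643 = 2×1202 + 239
1202 = 5×239 + 7
239 = 34×7 + 1
7 = 7×1 + 0
Back-substitute:
1 = 239 − 34·7
1 = −34·1202 + 171·239
1 = 171·2643 − 376·1202
1 = −376·9131 + 1299·2643
1 = 1299·11774 − 1675·9131
56227⁻¹ ≡ 10099 (mod 11774), so k ≡ 10099·7685 ≡ 8381 (mod 11774).
x = 34562 + 56227·8381 = 471273049.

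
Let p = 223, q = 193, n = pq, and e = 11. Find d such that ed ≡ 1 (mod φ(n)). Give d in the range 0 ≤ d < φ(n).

3875

φ(n) = (p−1)(q−1) = 222·192 = 42624.
Need d with 11·d ≡ 1 (mod 42624). Apply the extended Euclidean algorithm:
42624 = 3874×11 + 10
11 = 1×10 + 1
10 = 10×1 + 0
Back-substitute:
1 = 11 − 10
1 = −42624 + 3875·11
So 11·3875 ≡ 1 (mod 42624), hence d = 3875.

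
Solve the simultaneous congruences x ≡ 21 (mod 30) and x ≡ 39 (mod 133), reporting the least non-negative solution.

3231

Write x = 21 + 30·k. Then 30·k ≡ 39 − 21 ≡ 18 (mod 133).
Need 30⁻¹ mod 133. Extended Euclid on (133, 30):
133 = 4*30 + 13
30 = 2*13 + 4
13 = 3*4 + 1
4 = 4*1 + 0
Back-substitute:
1 = 13 − 3·4
1 = −3·30 + 7·13
1 = 7·133 − 31·30
30⁻¹ ≡ 102 (mod 133), so k ≡ 102·18 ≡ 107 (mod 133).
x = 21 + 30·107 = 3231.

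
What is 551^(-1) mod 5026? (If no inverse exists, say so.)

675

Extended Euclidean algorithm:
5026 = 9·551 + 67
551 = 8·67 + 15
67 = 4·15 + 7
15 = 2·7 + 1
7 = 7·1 + 0
Since gcd(551, 5026) = 1, back-substitute to write 1 as a combination:
1 = 15 − 2·7
1 = −2·67 + 9·15
1 = 9·551 − 74·67
1 = −74·5026 + 675·551
So 551·675 ≡ 1 (mod 5026).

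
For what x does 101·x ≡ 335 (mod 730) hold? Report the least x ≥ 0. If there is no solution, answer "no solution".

First find gcd(101, 730):
730 = 7·101 + 23
101 = 4·23 + 9
23 = 2·9 + 5
9 = 1·5 + 4
5 = 1·4 + 1
4 = 4·1 + 0
gcd = 1, so a unique solution mod 730 exists.
Back-substitute for the Bézout coefficients:
1 = 5 − 4
1 = −9 + 2·5
1 = 2·23 − 5·9
1 = −5·101 + 22·23
1 = 22·730 − 159·101
So 101·(-159) ≡ 1 (mod 730), giving 101⁻¹ ≡ 571.
x ≡ 101⁻¹·335 ≡ 571·335 ≡ 25 (mod 730).

25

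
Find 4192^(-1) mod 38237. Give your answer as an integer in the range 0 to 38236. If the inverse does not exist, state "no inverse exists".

Run Euclid on (38237, 4192):
38237 = 9·4192 + 509
4192 = 8·509 + 120
509 = 4·120 + 29
120 = 4·29 + 4
29 = 7·4 + 1
4 = 4·1 + 0
The gcd is 1. Working backward:
1 = 29 − 7·4
1 = −7·120 + 29·29
1 = 29·509 − 123·120
1 = −123·4192 + 1013·509
1 = 1013·38237 − 9240·4192
So 4192·(-9240) ≡ 1 (mod 38237), and -9240 ≡ 28997 (mod 38237).

28997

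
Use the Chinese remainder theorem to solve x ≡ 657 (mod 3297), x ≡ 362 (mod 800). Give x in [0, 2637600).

2193162

Write x = 657 + 3297·k. Then 3297·k ≡ 362 − 657 ≡ 505 (mod 800).
Need 3297⁻¹ mod 800. Extended Euclid on (800, 97):
800 = 8×97 + 24
97 = 4×24 + 1
24 = 24×1 + 0
Back-substitute:
1 = 97 − 4·24
1 = −4·800 + 33·97
3297⁻¹ ≡ 33 (mod 800), so k ≡ 33·505 ≡ 665 (mod 800).
x = 657 + 3297·665 = 2193162.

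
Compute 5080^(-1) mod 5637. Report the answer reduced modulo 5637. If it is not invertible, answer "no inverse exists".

4291

Apply the Euclidean algorithm to 5637 and 5080:
5637 = 1·5080 + 557
5080 = 9·557 + 67
557 = 8·67 + 21
67 = 3·21 + 4
21 = 5·4 + 1
4 = 4·1 + 0
gcd = 1, so the inverse exists. Back-substitute:
1 = 21 − 5·4
1 = −5·67 + 16·21
1 = 16·557 − 133·67
1 = −133·5080 + 1213·557
1 = 1213·5637 − 1346·5080
Thus 5080·(-1346) ≡ 1 (mod 5637); reducing, -1346 mod 5637 = 4291.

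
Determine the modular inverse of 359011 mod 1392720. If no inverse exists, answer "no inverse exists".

Apply the Euclidean algorithm to 1392720 and 359011:
1392720 = 3·359011 + 315687
359011 = 1·315687 + 43324
315687 = 7·43324 + 12419
43324 = 3·12419 + 6067
12419 = 2·6067 + 285
6067 = 21·285 + 82
285 = 3·82 + 39
82 = 2·39 + 4
39 = 9·4 + 3
4 = 1·3 + 1
3 = 3·1 + 0
gcd = 1, so the inverse exists. Back-substitute:
1 = 4 − 3
1 = −39 + 10·4
1 = 10·82 − 21·39
1 = −21·285 + 73·82
1 = 73·6067 − 1554·285
1 = −1554·12419 + 3181·6067
1 = 3181·43324 − 11097·12419
1 = −11097·315687 + 80860·43324
1 = 80860·359011 − 91957·315687
1 = −91957·1392720 + 356731·359011
So 359011·356731 ≡ 1 (mod 1392720).

356731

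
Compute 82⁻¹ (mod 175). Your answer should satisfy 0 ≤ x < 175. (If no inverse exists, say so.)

143

gcd(175, 82) by repeated division:
175 = 2·82 + 11
82 = 7·11 + 5
11 = 2·5 + 1
5 = 5·1 + 0
gcd = 1, so the inverse exists. Back-substitute:
1 = 11 − 2·5
1 = −2·82 + 15·11
1 = 15·175 − 32·82
So 82·(-32) ≡ 1 (mod 175), and -32 ≡ 143 (mod 175).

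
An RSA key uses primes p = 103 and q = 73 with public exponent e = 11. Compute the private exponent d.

φ(n) = (p−1)(q−1) = 102·72 = 7344.
Need d with 11·d ≡ 1 (mod 7344). Apply the extended Euclidean algorithm:
7344 = 667*11 + 7
11 = 1*7 + 4
7 = 1*4 + 3
4 = 1*3 + 1
3 = 3*1 + 0
Back-substitute:
1 = 4 − 3
1 = −7 + 2·4
1 = 2·11 − 3·7
1 = −3·7344 + 2003·11
So 11·2003 ≡ 1 (mod 7344), hence d = 2003.

2003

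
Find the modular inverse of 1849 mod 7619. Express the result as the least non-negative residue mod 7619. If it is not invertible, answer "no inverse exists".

6799

gcd(7619, 1849) by repeated division:
7619 = 4*1849 + 223
1849 = 8*223 + 65
223 = 3*65 + 28
65 = 2*28 + 9
28 = 3*9 + 1
9 = 9*1 + 0
gcd = 1, so the inverse exists. Back-substitute:
1 = 28 − 3·9
1 = −3·65 + 7·28
1 = 7·223 − 24·65
1 = −24·1849 + 199·223
1 = 199·7619 − 820·1849
So 1849·(-820) ≡ 1 (mod 7619), and -820 ≡ 6799 (mod 7619).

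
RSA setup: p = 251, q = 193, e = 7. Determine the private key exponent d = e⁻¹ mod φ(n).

41143

φ(n) = (p−1)(q−1) = 250·192 = 48000.
Need d with 7·d ≡ 1 (mod 48000). Apply the extended Euclidean algorithm:
48000 = 6857×7 + 1
7 = 7×1 + 0
Back-substitute:
1 = 48000 − 6857·7
So 7·(-6857) ≡ 1 (mod 48000), hence d ≡ -6857 ≡ 41143 (mod 48000).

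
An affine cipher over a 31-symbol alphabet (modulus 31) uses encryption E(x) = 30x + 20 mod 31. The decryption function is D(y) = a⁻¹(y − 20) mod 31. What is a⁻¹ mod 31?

Extended Euclidean algorithm:
31 = 1·30 + 1
30 = 30·1 + 0
gcd = 1, so the inverse exists. Back-substitute:
1 = 31 − 30
Hence 30⁻¹ ≡ -1 ≡ 30 (mod 31).

30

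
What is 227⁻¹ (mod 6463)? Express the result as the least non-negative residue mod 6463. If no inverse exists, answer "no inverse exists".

Extended Euclidean algorithm:
6463 = 28*227 + 107
227 = 2*107 + 13
107 = 8*13 + 3
13 = 4*3 + 1
3 = 3*1 + 0
gcd = 1, so the inverse exists. Back-substitute:
1 = 13 − 4·3
1 = −4·107 + 33·13
1 = 33·227 − 70·107
1 = −70·6463 + 1993·227
So 227·1993 ≡ 1 (mod 6463).

1993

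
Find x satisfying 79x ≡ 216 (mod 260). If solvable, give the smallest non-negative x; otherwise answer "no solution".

164

First find gcd(79, 260):
260 = 3*79 + 23
79 = 3*23 + 10
23 = 2*10 + 3
10 = 3*3 + 1
3 = 3*1 + 0
gcd = 1, so a unique solution mod 260 exists.
Back-substitute for the Bézout coefficients:
1 = 10 − 3·3
1 = −3·23 + 7·10
1 = 7·79 − 24·23
1 = −24·260 + 79·79
So 79·(79) ≡ 1 (mod 260), giving 79⁻¹ ≡ 79.
x ≡ 79⁻¹·216 ≡ 79·216 ≡ 164 (mod 260).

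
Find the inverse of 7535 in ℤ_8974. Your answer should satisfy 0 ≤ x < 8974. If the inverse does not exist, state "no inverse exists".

Run Euclid on (8974, 7535):
8974 = 1·7535 + 1439
7535 = 5·1439 + 340
1439 = 4·340 + 79
340 = 4·79 + 24
79 = 3·24 + 7
24 = 3·7 + 3
7 = 2·3 + 1
3 = 3·1 + 0
Since gcd(7535, 8974) = 1, back-substitute to write 1 as a combination:
1 = 7 − 2·3
1 = −2·24 + 7·7
1 = 7·79 − 23·24
1 = −23·340 + 99·79
1 = 99·1439 − 419·340
1 = −419·7535 + 2194·1439
1 = 2194·8974 − 2613·7535
So 7535·(-2613) ≡ 1 (mod 8974), and -2613 ≡ 6361 (mod 8974).

6361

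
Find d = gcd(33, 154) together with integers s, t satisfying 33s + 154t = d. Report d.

Repeated division:
154 = 4×33 + 22
33 = 1×22 + 11
22 = 2×11 + 0
gcd(33, 154) = 11.
Back-substituting:
11 = 33 − 22
11 = −154 + 5·33
So 11 = (-1)·154 + (5)·33.

11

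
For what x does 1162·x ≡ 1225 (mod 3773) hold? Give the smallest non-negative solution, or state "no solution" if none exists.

First find gcd(1162, 3773):
3773 = 3*1162 + 287
1162 = 4*287 + 14
287 = 20*14 + 7
14 = 2*7 + 0
gcd = 7 and 7 | 1225, so solutions exist. Divide through by 7: 166x ≡ 175 (mod 539).
Now find 166⁻¹ mod 539:
539 = 3·166 + 41
166 = 4·41 + 2
41 = 20·2 + 1
2 = 2·1 + 0
Back-substitute:
1 = 41 − 20·2
1 = −20·166 + 81·41
1 = 81·539 − 263·166
So 166·(-263) ≡ 1 (mod 539), i.e. 166⁻¹ ≡ 276.
Then x ≡ 276·175 ≡ 329 (mod 539); the smallest non-negative solution is x = 329.

329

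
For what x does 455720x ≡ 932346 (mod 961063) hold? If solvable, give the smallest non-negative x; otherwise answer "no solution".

375591

First find gcd(455720, 961063):
961063 = 2*455720 + 49623
455720 = 9*49623 + 9113
49623 = 5*9113 + 4058
9113 = 2*4058 + 997
4058 = 4*997 + 70
997 = 14*70 + 17
70 = 4*17 + 2
17 = 8*2 + 1
2 = 2*1 + 0
gcd = 1, so a unique solution mod 961063 exists.
Back-substitute for the Bézout coefficients:
1 = 17 − 8·2
1 = −8·70 + 33·17
1 = 33·997 − 470·70
1 = −470·4058 + 1913·997
1 = 1913·9113 − 4296·4058
1 = −4296·49623 + 23393·9113
1 = 23393·455720 − 214833·49623
1 = −214833·961063 + 453059·455720
So 455720·(453059) ≡ 1 (mod 961063), giving 455720⁻¹ ≡ 453059.
x ≡ 455720⁻¹·932346 ≡ 453059·932346 ≡ 375591 (mod 961063).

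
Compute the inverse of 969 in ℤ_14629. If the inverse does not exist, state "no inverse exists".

Run Euclid on (14629, 969):
14629 = 15·969 + 94
969 = 10·94 + 29
94 = 3·29 + 7
29 = 4·7 + 1
7 = 7·1 + 0
The gcd is 1. Working backward:
1 = 29 − 4·7
1 = −4·94 + 13·29
1 = 13·969 − 134·94
1 = −134·14629 + 2023·969
So 969·2023 ≡ 1 (mod 14629).

2023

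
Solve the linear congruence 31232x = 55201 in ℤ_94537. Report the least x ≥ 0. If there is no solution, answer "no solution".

First find gcd(31232, 94537):
94537 = 3·31232 + 841
31232 = 37·841 + 115
841 = 7·115 + 36
115 = 3·36 + 7
36 = 5·7 + 1
7 = 7·1 + 0
gcd = 1, so a unique solution mod 94537 exists.
Back-substitute for the Bézout coefficients:
1 = 36 − 5·7
1 = −5·115 + 16·36
1 = 16·841 − 117·115
1 = −117·31232 + 4345·841
1 = 4345·94537 − 13152·31232
So 31232·(-13152) ≡ 1 (mod 94537), giving 31232⁻¹ ≡ 81385.
x ≡ 31232⁻¹·55201 ≡ 81385·55201 ≡ 40608 (mod 94537).

40608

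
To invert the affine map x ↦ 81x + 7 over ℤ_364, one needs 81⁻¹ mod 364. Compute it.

Extended Euclidean algorithm:
364 = 4*81 + 40
81 = 2*40 + 1
40 = 40*1 + 0
Since gcd(81, 364) = 1, back-substitute to write 1 as a combination:
1 = 81 − 2·40
1 = −2·364 + 9·81
So 81·9 ≡ 1 (mod 364).

9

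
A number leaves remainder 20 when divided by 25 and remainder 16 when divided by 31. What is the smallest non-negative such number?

Write x = 20 + 25·k. Then 25·k ≡ 16 − 20 ≡ 27 (mod 31).
Need 25⁻¹ mod 31. Extended Euclid on (31, 25):
31 = 1·25 + 6
25 = 4·6 + 1
6 = 6·1 + 0
Back-substitute:
1 = 25 − 4·6
1 = −4·31 + 5·25
25⁻¹ ≡ 5 (mod 31), so k ≡ 5·27 ≡ 11 (mod 31).
x = 20 + 25·11 = 295.

295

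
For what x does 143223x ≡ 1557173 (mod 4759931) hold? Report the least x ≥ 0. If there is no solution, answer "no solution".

First find gcd(143223, 4759931):
4759931 = 33·143223 + 33572
143223 = 4·33572 + 8935
33572 = 3·8935 + 6767
8935 = 1·6767 + 2168
6767 = 3·2168 + 263
2168 = 8·263 + 64
263 = 4·64 + 7
64 = 9·7 + 1
7 = 7·1 + 0
gcd = 1, so a unique solution mod 4759931 exists.
Back-substitute for the Bézout coefficients:
1 = 64 − 9·7
1 = −9·263 + 37·64
1 = 37·2168 − 305·263
1 = −305·6767 + 952·2168
1 = 952·8935 − 1257·6767
1 = −1257·33572 + 4723·8935
1 = 4723·143223 − 20149·33572
1 = −20149·4759931 + 669640·143223
So 143223·(669640) ≡ 1 (mod 4759931), giving 143223⁻¹ ≡ 669640.
x ≡ 143223⁻¹·1557173 ≡ 669640·1557173 ≡ 1523343 (mod 4759931).

1523343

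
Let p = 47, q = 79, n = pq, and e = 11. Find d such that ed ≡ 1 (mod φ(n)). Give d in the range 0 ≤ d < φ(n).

1631

φ(n) = (p−1)(q−1) = 46·78 = 3588.
Need d with 11·d ≡ 1 (mod 3588). Apply the extended Euclidean algorithm:
3588 = 326·11 + 2
11 = 5·2 + 1
2 = 2·1 + 0
Back-substitute:
1 = 11 − 5·2
1 = −5·3588 + 1631·11
So 11·1631 ≡ 1 (mod 3588), hence d = 1631.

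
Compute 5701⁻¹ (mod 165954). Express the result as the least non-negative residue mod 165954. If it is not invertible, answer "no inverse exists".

146305

Apply the Euclidean algorithm to 165954 and 5701:
165954 = 29×5701 + 625
5701 = 9×625 + 76
625 = 8×76 + 17
76 = 4×17 + 8
17 = 2×8 + 1
8 = 8×1 + 0
gcd = 1, so the inverse exists. Back-substitute:
1 = 17 − 2·8
1 = −2·76 + 9·17
1 = 9·625 − 74·76
1 = −74·5701 + 675·625
1 = 675·165954 − 19649·5701
Hence 5701⁻¹ ≡ -19649 ≡ 146305 (mod 165954).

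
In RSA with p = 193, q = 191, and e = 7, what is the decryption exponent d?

φ(n) = (p−1)(q−1) = 192·190 = 36480.
Need d with 7·d ≡ 1 (mod 36480). Apply the extended Euclidean algorithm:
36480 = 5211×7 + 3
7 = 2×3 + 1
3 = 3×1 + 0
Back-substitute:
1 = 7 − 2·3
1 = −2·36480 + 10423·7
So 7·10423 ≡ 1 (mod 36480), hence d = 10423.

10423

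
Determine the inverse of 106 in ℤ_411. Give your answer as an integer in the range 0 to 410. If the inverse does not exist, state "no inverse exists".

Run Euclid on (411, 106):
411 = 3×106 + 93
106 = 1×93 + 13
93 = 7×13 + 2
13 = 6×2 + 1
2 = 2×1 + 0
The gcd is 1. Working backward:
1 = 13 − 6·2
1 = −6·93 + 43·13
1 = 43·106 − 49·93
1 = −49·411 + 190·106
So 106·190 ≡ 1 (mod 411).

190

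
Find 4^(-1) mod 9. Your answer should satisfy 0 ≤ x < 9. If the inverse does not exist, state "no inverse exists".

gcd(9, 4) by repeated division:
9 = 2×4 + 1
4 = 4×1 + 0
Since gcd(4, 9) = 1, back-substitute to write 1 as a combination:
1 = 9 − 2·4
Hence 4⁻¹ ≡ -2 ≡ 7 (mod 9).

7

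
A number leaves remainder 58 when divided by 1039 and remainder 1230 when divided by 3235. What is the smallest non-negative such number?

709695

Write x = 58 + 1039·k. Then 1039·k ≡ 1230 − 58 ≡ 1172 (mod 3235).
Need 1039⁻¹ mod 3235. Extended Euclid on (3235, 1039):
3235 = 3*1039 + 118
1039 = 8*118 + 95
118 = 1*95 + 23
95 = 4*23 + 3
23 = 7*3 + 2
3 = 1*2 + 1
2 = 2*1 + 0
Back-substitute:
1 = 3 − 2
1 = −23 + 8·3
1 = 8·95 − 33·23
1 = −33·118 + 41·95
1 = 41·1039 − 361·118
1 = −361·3235 + 1124·1039
1039⁻¹ ≡ 1124 (mod 3235), so k ≡ 1124·1172 ≡ 683 (mod 3235).
x = 58 + 1039·683 = 709695.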